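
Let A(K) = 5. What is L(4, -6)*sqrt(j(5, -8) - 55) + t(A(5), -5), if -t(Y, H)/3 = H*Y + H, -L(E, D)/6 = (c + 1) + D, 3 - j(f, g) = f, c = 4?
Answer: 90 + 6*I*sqrt(57) ≈ 90.0 + 45.299*I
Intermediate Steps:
j(f, g) = 3 - f
L(E, D) = -30 - 6*D (L(E, D) = -6*((4 + 1) + D) = -6*(5 + D) = -30 - 6*D)
t(Y, H) = -3*H - 3*H*Y (t(Y, H) = -3*(H*Y + H) = -3*(H + H*Y) = -3*H - 3*H*Y)
L(4, -6)*sqrt(j(5, -8) - 55) + t(A(5), -5) = (-30 - 6*(-6))*sqrt((3 - 1*5) - 55) - 3*(-5)*(1 + 5) = (-30 + 36)*sqrt((3 - 5) - 55) - 3*(-5)*6 = 6*sqrt(-2 - 55) + 90 = 6*sqrt(-57) + 90 = 6*(I*sqrt(57)) + 90 = 6*I*sqrt(57) + 90 = 90 + 6*I*sqrt(57)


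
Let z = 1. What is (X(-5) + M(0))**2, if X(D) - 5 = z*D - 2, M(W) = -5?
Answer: 49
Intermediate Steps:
X(D) = 3 + D (X(D) = 5 + (1*D - 2) = 5 + (D - 2) = 5 + (-2 + D) = 3 + D)
(X(-5) + M(0))**2 = ((3 - 5) - 5)**2 = (-2 - 5)**2 = (-7)**2 = 49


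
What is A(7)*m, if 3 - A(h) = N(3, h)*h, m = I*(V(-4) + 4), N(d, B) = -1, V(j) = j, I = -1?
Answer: 0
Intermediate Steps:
m = 0 (m = -(-4 + 4) = -1*0 = 0)
A(h) = 3 + h (A(h) = 3 - (-1)*h = 3 + h)
A(7)*m = (3 + 7)*0 = 10*0 = 0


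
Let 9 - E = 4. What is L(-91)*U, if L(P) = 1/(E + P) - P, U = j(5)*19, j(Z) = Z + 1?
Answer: 446025/43 ≈ 10373.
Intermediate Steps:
E = 5 (E = 9 - 1*4 = 9 - 4 = 5)
j(Z) = 1 + Z
U = 114 (U = (1 + 5)*19 = 6*19 = 114)
L(P) = 1/(5 + P) - P
L(-91)*U = ((1 - 1*(-91)² - 5*(-91))/(5 - 91))*114 = ((1 - 1*8281 + 455)/(-86))*114 = -(1 - 8281 + 455)/86*114 = -1/86*(-7825)*114 = (7825/86)*114 = 446025/43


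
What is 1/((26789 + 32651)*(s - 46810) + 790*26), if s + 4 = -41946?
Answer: -1/5275873860 ≈ -1.8954e-10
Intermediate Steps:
s = -41950 (s = -4 - 41946 = -41950)
1/((26789 + 32651)*(s - 46810) + 790*26) = 1/((26789 + 32651)*(-41950 - 46810) + 790*26) = 1/(59440*(-88760) + 20540) = 1/(-5275894400 + 20540) = 1/(-5275873860) = -1/5275873860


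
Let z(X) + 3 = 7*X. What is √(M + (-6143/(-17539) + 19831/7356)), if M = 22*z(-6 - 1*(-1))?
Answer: I*√3466203446660154747/64508442 ≈ 28.861*I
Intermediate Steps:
z(X) = -3 + 7*X
M = -836 (M = 22*(-3 + 7*(-6 - 1*(-1))) = 22*(-3 + 7*(-6 + 1)) = 22*(-3 + 7*(-5)) = 22*(-3 - 35) = 22*(-38) = -836)
√(M + (-6143/(-17539) + 19831/7356)) = √(-836 + (-6143/(-17539) + 19831/7356)) = √(-836 + (-6143*(-1/17539) + 19831*(1/7356))) = √(-836 + (6143/17539 + 19831/7356)) = √(-836 + 393003817/129016884) = √(-107465111207/129016884) = I*√3466203446660154747/64508442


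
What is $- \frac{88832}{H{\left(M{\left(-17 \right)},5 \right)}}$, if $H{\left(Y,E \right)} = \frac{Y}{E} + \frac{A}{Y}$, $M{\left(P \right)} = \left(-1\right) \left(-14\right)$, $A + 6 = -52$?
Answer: $\frac{3109120}{47} \approx 66152.0$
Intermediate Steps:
$A = -58$ ($A = -6 - 52 = -58$)
$M{\left(P \right)} = 14$
$H{\left(Y,E \right)} = - \frac{58}{Y} + \frac{Y}{E}$ ($H{\left(Y,E \right)} = \frac{Y}{E} - \frac{58}{Y} = - \frac{58}{Y} + \frac{Y}{E}$)
$- \frac{88832}{H{\left(M{\left(-17 \right)},5 \right)}} = - \frac{88832}{- \frac{58}{14} + \frac{14}{5}} = - \frac{88832}{\left(-58\right) \frac{1}{14} + 14 \cdot \frac{1}{5}} = - \frac{88832}{- \frac{29}{7} + \frac{14}{5}} = - \frac{88832}{- \frac{47}{35}} = \left(-88832\right) \left(- \frac{35}{47}\right) = \frac{3109120}{47}$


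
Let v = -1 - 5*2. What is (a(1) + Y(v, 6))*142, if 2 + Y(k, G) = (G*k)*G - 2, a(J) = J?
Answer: -56658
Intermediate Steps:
v = -11 (v = -1 - 10 = -11)
Y(k, G) = -4 + k*G² (Y(k, G) = -2 + ((G*k)*G - 2) = -2 + (k*G² - 2) = -2 + (-2 + k*G²) = -4 + k*G²)
(a(1) + Y(v, 6))*142 = (1 + (-4 - 11*6²))*142 = (1 + (-4 - 11*36))*142 = (1 + (-4 - 396))*142 = (1 - 400)*142 = -399*142 = -56658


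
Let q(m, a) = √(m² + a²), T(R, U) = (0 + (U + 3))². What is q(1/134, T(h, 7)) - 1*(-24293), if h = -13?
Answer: 24293 + √179560001/134 ≈ 24393.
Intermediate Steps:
T(R, U) = (3 + U)² (T(R, U) = (0 + (3 + U))² = (3 + U)²)
q(m, a) = √(a² + m²)
q(1/134, T(h, 7)) - 1*(-24293) = √(((3 + 7)²)² + (1/134)²) - 1*(-24293) = √((10²)² + (1/134)²) + 24293 = √(100² + 1/17956) + 24293 = √(10000 + 1/17956) + 24293 = √(179560001/17956) + 24293 = √179560001/134 + 24293 = 24293 + √179560001/134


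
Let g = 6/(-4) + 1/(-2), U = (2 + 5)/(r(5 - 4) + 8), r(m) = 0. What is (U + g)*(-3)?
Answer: 27/8 ≈ 3.3750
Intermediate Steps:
U = 7/8 (U = (2 + 5)/(0 + 8) = 7/8 ≈ 0.87500)
g = -2 (g = 6*(-¼) + 1*(-½) = -3/2 - ½ = -2)
(U + g)*(-3) = (7/8 - 2)*(-3) = -9/8*(-3) = 27/8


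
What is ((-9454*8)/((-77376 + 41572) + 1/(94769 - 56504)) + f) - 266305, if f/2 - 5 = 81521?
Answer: -141457852153447/1370040059 ≈ -1.0325e+5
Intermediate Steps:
f = 163052 (f = 10 + 2*81521 = 10 + 163042 = 163052)
((-9454*8)/((-77376 + 41572) + 1/(94769 - 56504)) + f) - 266305 = ((-9454*8)/((-77376 + 41572) + 1/(94769 - 56504)) + 163052) - 266305 = (-75632/(-35804 + 1/38265) + 163052) - 266305 = (-75632/(-1370040059/38265) + 163052) - 266305 = (-75632*(-38265/1370040059) + 163052) - 266305 = (2894058480/1370040059 + 163052) - 266305 = 223390665758548/1370040059 - 266305 = -141457852153447/1370040059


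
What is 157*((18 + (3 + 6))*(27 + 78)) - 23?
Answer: 445072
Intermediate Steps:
157*((18 + (3 + 6))*(27 + 78)) - 23 = 157*((18 + 9)*105) - 23 = 157*(27*105) - 23 = 157*2835 - 23 = 445095 - 23 = 445072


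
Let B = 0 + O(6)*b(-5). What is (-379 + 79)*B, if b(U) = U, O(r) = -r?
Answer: -9000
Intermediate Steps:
B = 30 (B = 0 - 1*6*(-5) = 0 - 6*(-5) = 0 + 30 = 30)
(-379 + 79)*B = (-379 + 79)*30 = -300*30 = -9000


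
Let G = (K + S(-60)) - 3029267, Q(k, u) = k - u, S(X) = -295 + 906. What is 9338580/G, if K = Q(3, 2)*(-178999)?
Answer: -1867716/641531 ≈ -2.9113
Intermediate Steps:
S(X) = 611
K = -178999 (K = (3 - 1*2)*(-178999) = (3 - 2)*(-178999) = 1*(-178999) = -178999)
G = -3207655 (G = (-178999 + 611) - 3029267 = -178388 - 3029267 = -3207655)
9338580/G = 9338580/(-3207655) = 9338580*(-1/3207655) = -1867716/641531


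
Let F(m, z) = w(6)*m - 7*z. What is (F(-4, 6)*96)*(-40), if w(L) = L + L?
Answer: 345600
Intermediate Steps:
w(L) = 2*L
F(m, z) = -7*z + 12*m (F(m, z) = (2*6)*m - 7*z = 12*m - 7*z = -7*z + 12*m)
(F(-4, 6)*96)*(-40) = ((-7*6 + 12*(-4))*96)*(-40) = ((-42 - 48)*96)*(-40) = -90*96*(-40) = -8640*(-40) = 345600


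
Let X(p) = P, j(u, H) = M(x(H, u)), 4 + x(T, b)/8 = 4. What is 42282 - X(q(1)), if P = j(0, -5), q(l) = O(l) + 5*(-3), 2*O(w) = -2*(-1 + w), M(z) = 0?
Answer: 42282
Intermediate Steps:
x(T, b) = 0 (x(T, b) = -32 + 8*4 = -32 + 32 = 0)
j(u, H) = 0
O(w) = 1 - w (O(w) = (-2*(-1 + w))/2 = (2 - 2*w)/2 = 1 - w)
q(l) = -14 - l (q(l) = (1 - l) + 5*(-3) = (1 - l) - 15 = -14 - l)
P = 0
X(p) = 0
42282 - X(q(1)) = 42282 - 1*0 = 42282 + 0 = 42282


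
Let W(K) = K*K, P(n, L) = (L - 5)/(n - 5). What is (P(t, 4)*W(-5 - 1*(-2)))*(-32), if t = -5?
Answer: -144/5 ≈ -28.800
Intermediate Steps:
P(n, L) = (-5 + L)/(-5 + n)
W(K) = K**2
(P(t, 4)*W(-5 - 1*(-2)))*(-32) = (((-5 + 4)/(-5 - 5))*(-5 - 1*(-2))**2)*(-32) = ((-1/(-10))*(-5 + 2)**2)*(-32) = (-1/10*(-1)*(-3)**2)*(-32) = ((1/10)*9)*(-32) = (9/10)*(-32) = -144/5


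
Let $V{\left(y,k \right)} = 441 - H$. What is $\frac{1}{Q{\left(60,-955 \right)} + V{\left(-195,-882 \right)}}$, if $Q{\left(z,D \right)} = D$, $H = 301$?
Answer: $- \frac{1}{815} \approx -0.001227$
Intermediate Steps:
$V{\left(y,k \right)} = 140$ ($V{\left(y,k \right)} = 441 - 301 = 140$)
$\frac{1}{Q{\left(60,-955 \right)} + V{\left(-195,-882 \right)}} = \frac{1}{-955 + 140} = \frac{1}{-815} = - \frac{1}{815}$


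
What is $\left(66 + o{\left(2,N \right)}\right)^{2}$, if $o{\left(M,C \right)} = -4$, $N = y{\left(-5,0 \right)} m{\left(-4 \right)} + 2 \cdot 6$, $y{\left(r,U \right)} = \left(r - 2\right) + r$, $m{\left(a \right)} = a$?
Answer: $3844$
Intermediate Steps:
$y{\left(r,U \right)} = -2 + 2 r$ ($y{\left(r,U \right)} = \left(-2 + r\right) + r = -2 + 2 r$)
$N = 60$ ($N = \left(-2 + 2 \left(-5\right)\right) \left(-4\right) + 2 \cdot 6 = \left(-2 - 10\right) \left(-4\right) + 12 = \left(-12\right) \left(-4\right) + 12 = 48 + 12 = 60$)
$\left(66 + o{\left(2,N \right)}\right)^{2} = \left(66 - 4\right)^{2} = 62^{2} = 3844$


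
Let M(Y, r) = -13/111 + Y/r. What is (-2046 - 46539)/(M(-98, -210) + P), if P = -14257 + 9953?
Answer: 26964675/2388526 ≈ 11.289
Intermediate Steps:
P = -4304
M(Y, r) = -13/111 + Y/r (M(Y, r) = -13*1/111 + Y/r = -13/111 + Y/r)
(-2046 - 46539)/(M(-98, -210) + P) = (-2046 - 46539)/((-13/111 - 98/(-210)) - 4304) = -48585/((-13/111 - 98*(-1/210)) - 4304) = -48585/((-13/111 + 7/15) - 4304) = -48585/(194/555 - 4304) = -48585/(-2388526/555) = -48585*(-555/2388526) = 26964675/2388526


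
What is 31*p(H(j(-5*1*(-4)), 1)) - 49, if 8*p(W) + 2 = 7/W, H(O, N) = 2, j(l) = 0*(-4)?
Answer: -691/16 ≈ -43.188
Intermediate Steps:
j(l) = 0
p(W) = -1/4 + 7/(8*W) (p(W) = -1/4 + (7/W)/8 = -1/4 + 7/(8*W))
31*p(H(j(-5*1*(-4)), 1)) - 49 = 31*((1/8)*(7 - 2*2)/2) - 49 = 31*((1/8)*(1/2)*(7 - 4)) - 49 = 31*((1/8)*(1/2)*3) - 49 = 31*(3/16) - 49 = 93/16 - 49 = -691/16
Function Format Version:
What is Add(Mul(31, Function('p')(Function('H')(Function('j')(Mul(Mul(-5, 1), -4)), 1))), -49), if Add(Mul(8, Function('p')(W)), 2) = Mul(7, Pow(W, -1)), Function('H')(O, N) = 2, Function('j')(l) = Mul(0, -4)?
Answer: Rational(-691, 16) ≈ -43.188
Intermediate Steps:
Function('j')(l) = 0
Function('p')(W) = Add(Rational(-1, 4), Mul(Rational(7, 8), Pow(W, -1))) (Function('p')(W) = Add(Rational(-1, 4), Mul(Rational(1, 8), Mul(7, Pow(W, -1)))) = Add(Rational(-1, 4), Mul(Rational(7, 8), Pow(W, -1))))
Add(Mul(31, Function('p')(Function('H')(Function('j')(Mul(Mul(-5, 1), -4)), 1))), -49) = Add(Mul(31, Mul(Rational(1, 8), Pow(2, -1), Add(7, Mul(-2, 2)))), -49) = Add(Mul(31, Mul(Rational(1, 8), Rational(1, 2), Add(7, -4))), -49) = Add(Mul(31, Mul(Rational(1, 8), Rational(1, 2), 3)), -49) = Add(Mul(31, Rational(3, 16)), -49) = Add(Rational(93, 16), -49) = Rational(-691, 16)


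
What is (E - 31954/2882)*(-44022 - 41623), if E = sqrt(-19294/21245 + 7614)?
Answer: 1368350165/1441 - 4894*sqrt(859042297330)/607 ≈ -6.5232e+6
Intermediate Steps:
E = 2*sqrt(859042297330)/21245 (E = sqrt(-19294*1/21245 + 7614) = sqrt(-19294/21245 + 7614) = sqrt(161740136/21245) = 2*sqrt(859042297330)/21245 ≈ 87.253)
(E - 31954/2882)*(-44022 - 41623) = (2*sqrt(859042297330)/21245 - 31954/2882)*(-44022 - 41623) = (2*sqrt(859042297330)/21245 - 31954*1/2882)*(-85645) = (2*sqrt(859042297330)/21245 - 15977/1441)*(-85645) = (-15977/1441 + 2*sqrt(859042297330)/21245)*(-85645) = 1368350165/1441 - 4894*sqrt(859042297330)/607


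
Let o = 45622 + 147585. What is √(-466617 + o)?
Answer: I*√273410 ≈ 522.89*I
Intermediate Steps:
o = 193207
√(-466617 + o) = √(-466617 + 193207) = √(-273410) = I*√273410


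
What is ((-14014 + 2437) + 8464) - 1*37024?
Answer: -40137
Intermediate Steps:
((-14014 + 2437) + 8464) - 1*37024 = (-11577 + 8464) - 37024 = -3113 - 37024 = -40137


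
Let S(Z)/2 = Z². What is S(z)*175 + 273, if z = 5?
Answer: 9023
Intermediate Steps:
S(Z) = 2*Z²
S(z)*175 + 273 = (2*5²)*175 + 273 = (2*25)*175 + 273 = 50*175 + 273 = 8750 + 273 = 9023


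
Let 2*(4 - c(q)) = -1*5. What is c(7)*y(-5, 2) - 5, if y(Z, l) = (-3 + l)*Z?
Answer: 55/2 ≈ 27.500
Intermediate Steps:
y(Z, l) = Z*(-3 + l)
c(q) = 13/2 (c(q) = 4 - (-1)*5/2 = 4 - ½*(-5) = 4 + 5/2 = 13/2)
c(7)*y(-5, 2) - 5 = 13*(-5*(-3 + 2))/2 - 5 = 13*(-5*(-1))/2 - 5 = (13/2)*5 - 5 = 65/2 - 5 = 55/2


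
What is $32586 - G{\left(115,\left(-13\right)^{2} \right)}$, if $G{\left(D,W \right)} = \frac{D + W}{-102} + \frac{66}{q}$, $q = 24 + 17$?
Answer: $\frac{68139782}{2091} \approx 32587.0$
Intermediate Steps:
$q = 41$
$G{\left(D,W \right)} = \frac{66}{41} - \frac{D}{102} - \frac{W}{102}$ ($G{\left(D,W \right)} = \frac{D + W}{-102} + \frac{66}{41} = \left(D + W\right) \left(- \frac{1}{102}\right) + 66 \cdot \frac{1}{41} = \left(- \frac{D}{102} - \frac{W}{102}\right) + \frac{66}{41} = \frac{66}{41} - \frac{D}{102} - \frac{W}{102}$)
$32586 - G{\left(115,\left(-13\right)^{2} \right)} = 32586 - \left(\frac{66}{41} - \frac{115}{102} - \frac{\left(-13\right)^{2}}{102}\right) = 32586 - \left(\frac{66}{41} - \frac{115}{102} - \frac{169}{102}\right) = 32586 - - \frac{2456}{2091} = 32586 + \frac{2456}{2091} = \frac{68139782}{2091}$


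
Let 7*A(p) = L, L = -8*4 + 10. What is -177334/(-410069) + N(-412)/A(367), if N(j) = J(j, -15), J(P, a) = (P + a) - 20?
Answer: 117000659/820138 ≈ 142.66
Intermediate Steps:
J(P, a) = -20 + P + a
N(j) = -35 + j (N(j) = -20 + j - 15 = -35 + j)
L = -22 (L = -32 + 10 = -22)
A(p) = -22/7 (A(p) = (1/7)*(-22) = -22/7)
-177334/(-410069) + N(-412)/A(367) = -177334/(-410069) + (-35 - 412)/(-22/7) = -177334*(-1/410069) - 447*(-7/22) = 177334/410069 + 3129/22 = 117000659/820138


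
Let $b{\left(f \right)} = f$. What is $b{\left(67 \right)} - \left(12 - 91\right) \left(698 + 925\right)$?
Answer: $128284$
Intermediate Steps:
$b{\left(67 \right)} - \left(12 - 91\right) \left(698 + 925\right) = 67 - \left(12 - 91\right) \left(698 + 925\right) = 67 - \left(12 - 91\right) 1623 = 67 - \left(-79\right) 1623 = 67 - -128217 = 67 + 128217 = 128284$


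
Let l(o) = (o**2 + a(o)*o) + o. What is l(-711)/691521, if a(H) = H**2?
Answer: -119640207/230507 ≈ -519.03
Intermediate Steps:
l(o) = o + o**2 + o**3 (l(o) = (o**2 + o**2*o) + o = (o**2 + o**3) + o = o + o**2 + o**3)
l(-711)/691521 = -711*(1 - 711 + (-711)**2)/691521 = -711*(1 - 711 + 505521)*(1/691521) = -711*504811*(1/691521) = -358920621*1/691521 = -119640207/230507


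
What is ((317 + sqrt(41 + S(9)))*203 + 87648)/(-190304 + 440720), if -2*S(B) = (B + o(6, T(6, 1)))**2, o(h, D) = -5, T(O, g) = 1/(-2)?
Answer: 151999/250416 + 203*sqrt(33)/250416 ≈ 0.61164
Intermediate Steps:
T(O, g) = -1/2
S(B) = -(-5 + B)**2/2 (S(B) = -(B - 5)**2/2 = -(-5 + B)**2/2)
((317 + sqrt(41 + S(9)))*203 + 87648)/(-190304 + 440720) = ((317 + sqrt(41 - (-5 + 9)**2/2))*203 + 87648)/(-190304 + 440720) = ((317 + sqrt(41 - 1/2*4**2))*203 + 87648)/250416 = ((317 + sqrt(41 - 1/2*16))*203 + 87648)*(1/250416) = ((317 + sqrt(41 - 8))*203 + 87648)*(1/250416) = ((317 + sqrt(33))*203 + 87648)*(1/250416) = ((64351 + 203*sqrt(33)) + 87648)*(1/250416) = (151999 + 203*sqrt(33))*(1/250416) = 151999/250416 + 203*sqrt(33)/250416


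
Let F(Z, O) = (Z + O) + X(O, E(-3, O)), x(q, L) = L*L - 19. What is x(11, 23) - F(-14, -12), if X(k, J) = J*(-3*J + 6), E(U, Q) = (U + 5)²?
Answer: 560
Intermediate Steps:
x(q, L) = -19 + L² (x(q, L) = L² - 19 = -19 + L²)
E(U, Q) = (5 + U)²
X(k, J) = J*(6 - 3*J)
F(Z, O) = -24 + O + Z (F(Z, O) = (Z + O) + 3*(5 - 3)²*(2 - (5 - 3)²) = (O + Z) + 3*2²*(2 - 1*2²) = (O + Z) + 3*4*(2 - 1*4) = (O + Z) + 3*4*(2 - 4) = (O + Z) + 3*4*(-2) = (O + Z) - 24 = -24 + O + Z)
x(11, 23) - F(-14, -12) = (-19 + 23²) - (-24 - 12 - 14) = (-19 + 529) - 1*(-50) = 510 + 50 = 560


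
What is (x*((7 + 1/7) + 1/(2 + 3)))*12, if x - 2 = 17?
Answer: 58596/35 ≈ 1674.2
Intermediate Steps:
x = 19 (x = 2 + 17 = 19)
(x*((7 + 1/7) + 1/(2 + 3)))*12 = (19*((7 + 1/7) + 1/(2 + 3)))*12 = (19*((7 + 1/7) + 1/5))*12 = (19*(50/7 + 1/5))*12 = (19*(257/35))*12 = (4883/35)*12 = 58596/35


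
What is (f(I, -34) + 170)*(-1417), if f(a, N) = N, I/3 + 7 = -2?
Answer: -192712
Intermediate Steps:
I = -27 (I = -21 + 3*(-2) = -21 - 6 = -27)
(f(I, -34) + 170)*(-1417) = (-34 + 170)*(-1417) = 136*(-1417) = -192712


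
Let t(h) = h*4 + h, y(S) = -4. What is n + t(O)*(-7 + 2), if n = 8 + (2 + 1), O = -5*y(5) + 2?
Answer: -539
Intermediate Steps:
O = 22 (O = -5*(-4) + 2 = 20 + 2 = 22)
t(h) = 5*h (t(h) = 4*h + h = 5*h)
n = 11 (n = 8 + 3 = 11)
n + t(O)*(-7 + 2) = 11 + (5*22)*(-7 + 2) = 11 + 110*(-5) = 11 - 550 = -539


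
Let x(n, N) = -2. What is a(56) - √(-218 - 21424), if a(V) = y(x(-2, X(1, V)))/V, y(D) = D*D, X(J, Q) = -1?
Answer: 1/14 - I*√21642 ≈ 0.071429 - 147.11*I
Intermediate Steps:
y(D) = D²
a(V) = 4/V (a(V) = (-2)²/V = 4/V)
a(56) - √(-218 - 21424) = 4/56 - √(-218 - 21424) = 4*(1/56) - √(-21642) = 1/14 - I*√21642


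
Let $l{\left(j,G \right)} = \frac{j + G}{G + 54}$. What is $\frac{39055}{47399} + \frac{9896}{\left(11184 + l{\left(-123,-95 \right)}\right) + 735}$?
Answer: $\frac{38325352999}{23173228903} \approx 1.6539$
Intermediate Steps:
$l{\left(j,G \right)} = \frac{G + j}{54 + G}$
$\frac{39055}{47399} + \frac{9896}{\left(11184 + l{\left(-123,-95 \right)}\right) + 735} = \frac{39055}{47399} + \frac{9896}{\left(11184 + \frac{-95 - 123}{54 - 95}\right) + 735} = 39055 \cdot \frac{1}{47399} + \frac{9896}{\left(11184 + \frac{1}{-41} \left(-218\right)\right) + 735} = \frac{39055}{47399} + \frac{9896}{\left(11184 - - \frac{218}{41}\right) + 735} = \frac{39055}{47399} + \frac{9896}{\left(11184 + \frac{218}{41}\right) + 735} = \frac{39055}{47399} + \frac{9896}{\frac{458762}{41} + 735} = \frac{39055}{47399} + \frac{9896}{\frac{488897}{41}} = \frac{39055}{47399} + 9896 \cdot \frac{41}{488897} = \frac{39055}{47399} + \frac{405736}{488897} = \frac{38325352999}{23173228903}$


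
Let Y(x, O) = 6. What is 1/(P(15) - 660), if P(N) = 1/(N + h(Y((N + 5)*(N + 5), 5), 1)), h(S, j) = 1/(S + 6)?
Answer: -181/119448 ≈ -0.0015153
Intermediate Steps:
h(S, j) = 1/(6 + S)
P(N) = 1/(1/12 + N) (P(N) = 1/(N + 1/(6 + 6)) = 1/(N + 1/12) = 1/(1/12 + N))
1/(P(15) - 660) = 1/(12/(1 + 12*15) - 660) = 1/(12/(1 + 180) - 660) = 1/(12/181 - 660) = 1/(-119448/181) = -181/119448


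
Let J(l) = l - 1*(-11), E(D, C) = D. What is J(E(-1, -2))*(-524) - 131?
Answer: -5371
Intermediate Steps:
J(l) = 11 + l (J(l) = l + 11 = 11 + l)
J(E(-1, -2))*(-524) - 131 = (11 - 1)*(-524) - 131 = 10*(-524) - 131 = -5240 - 131 = -5371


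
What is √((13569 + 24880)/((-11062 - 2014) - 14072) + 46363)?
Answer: 5*√341691318177/13574 ≈ 215.32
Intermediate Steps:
√((13569 + 24880)/((-11062 - 2014) - 14072) + 46363) = √(38449/(-13076 - 14072) + 46363) = √(38449/(-27148) + 46363) = √(38449*(-1/27148) + 46363) = √(-38449/27148 + 46363) = √(1258624275/27148) = 5*√341691318177/13574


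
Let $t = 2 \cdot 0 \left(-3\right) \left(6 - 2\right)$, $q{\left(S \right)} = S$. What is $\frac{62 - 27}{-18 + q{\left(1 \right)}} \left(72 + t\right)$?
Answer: $- \frac{2520}{17} \approx -148.24$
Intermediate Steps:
$t = 0$ ($t = 0 \left(-3\right) \left(6 - 2\right) = 0 \cdot 4 = 0$)
$\frac{62 - 27}{-18 + q{\left(1 \right)}} \left(72 + t\right) = \frac{62 - 27}{-18 + 1} \left(72 + 0\right) = \frac{35}{-17} \cdot 72 = 35 \left(- \frac{1}{17}\right) 72 = \left(- \frac{35}{17}\right) 72 = - \frac{2520}{17}$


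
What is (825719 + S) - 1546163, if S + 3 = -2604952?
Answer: -3325399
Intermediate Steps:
S = -2604955 (S = -3 - 2604952 = -2604955)
(825719 + S) - 1546163 = (825719 - 2604955) - 1546163 = -1779236 - 1546163 = -3325399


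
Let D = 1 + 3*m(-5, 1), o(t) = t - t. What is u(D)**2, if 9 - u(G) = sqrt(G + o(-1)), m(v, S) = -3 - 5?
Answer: (9 - I*sqrt(23))**2 ≈ 58.0 - 86.325*I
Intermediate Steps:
m(v, S) = -8
o(t) = 0
D = -23 (D = 1 + 3*(-8) = 1 - 24 = -23)
u(G) = 9 - sqrt(G) (u(G) = 9 - sqrt(G + 0) = 9 - sqrt(G))
u(D)**2 = (9 - sqrt(-23))**2 = (9 - I*sqrt(23))**2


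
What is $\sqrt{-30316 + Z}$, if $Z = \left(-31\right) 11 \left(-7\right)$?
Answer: $i \sqrt{27929} \approx 167.12 i$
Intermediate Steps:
$Z = 2387$ ($Z = \left(-341\right) \left(-7\right) = 2387$)
$\sqrt{-30316 + Z} = \sqrt{-30316 + 2387} = \sqrt{-27929} = i \sqrt{27929}$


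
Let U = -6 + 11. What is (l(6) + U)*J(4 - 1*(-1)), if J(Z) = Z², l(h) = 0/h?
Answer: 125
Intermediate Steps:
l(h) = 0
U = 5
(l(6) + U)*J(4 - 1*(-1)) = (0 + 5)*(4 - 1*(-1))² = 5*(4 + 1)² = 5*5² = 5*25 = 125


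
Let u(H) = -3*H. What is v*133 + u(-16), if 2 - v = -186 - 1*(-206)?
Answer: -2346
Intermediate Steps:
v = -18 (v = 2 - (-186 - 1*(-206)) = 2 - (-186 + 206) = 2 - 1*20 = 2 - 20 = -18)
v*133 + u(-16) = -18*133 - 3*(-16) = -2394 + 48 = -2346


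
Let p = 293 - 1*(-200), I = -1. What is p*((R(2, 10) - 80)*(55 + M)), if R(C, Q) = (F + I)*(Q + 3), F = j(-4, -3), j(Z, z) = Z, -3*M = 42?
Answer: -2930885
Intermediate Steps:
M = -14 (M = -⅓*42 = -14)
F = -4
p = 493 (p = 293 + 200 = 493)
R(C, Q) = -15 - 5*Q (R(C, Q) = (-4 - 1)*(Q + 3) = -5*(3 + Q) = -15 - 5*Q)
p*((R(2, 10) - 80)*(55 + M)) = 493*(((-15 - 5*10) - 80)*(55 - 14)) = 493*(((-15 - 50) - 80)*41) = 493*((-65 - 80)*41) = 493*(-145*41) = 493*(-5945) = -2930885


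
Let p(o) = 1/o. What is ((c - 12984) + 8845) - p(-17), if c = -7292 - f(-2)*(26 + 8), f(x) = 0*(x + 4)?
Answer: -194326/17 ≈ -11431.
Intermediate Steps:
f(x) = 0 (f(x) = 0*(4 + x) = 0)
c = -7292 (c = -7292 - 0*(26 + 8) = -7292 - 0*34 = -7292 - 1*0 = -7292 + 0 = -7292)
((c - 12984) + 8845) - p(-17) = ((-7292 - 12984) + 8845) - 1/(-17) = (-20276 + 8845) - 1*(-1/17) = -11431 + 1/17 = -194326/17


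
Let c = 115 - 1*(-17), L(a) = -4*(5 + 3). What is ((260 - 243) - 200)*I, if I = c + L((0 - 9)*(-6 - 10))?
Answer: -18300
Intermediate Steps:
L(a) = -32 (L(a) = -4*8 = -32)
c = 132 (c = 115 + 17 = 132)
I = 100 (I = 132 - 32 = 100)
((260 - 243) - 200)*I = ((260 - 243) - 200)*100 = (17 - 200)*100 = -183*100 = -18300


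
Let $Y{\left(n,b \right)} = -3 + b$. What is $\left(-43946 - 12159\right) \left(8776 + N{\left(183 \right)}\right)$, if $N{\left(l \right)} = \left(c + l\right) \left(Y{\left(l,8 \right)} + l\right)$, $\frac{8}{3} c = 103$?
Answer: $- \frac{5660040715}{2} \approx -2.83 \cdot 10^{9}$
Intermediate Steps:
$c = \frac{309}{8}$ ($c = \frac{3}{8} \cdot 103 = \frac{309}{8} \approx 38.625$)
$N{\left(l \right)} = \left(5 + l\right) \left(\frac{309}{8} + l\right)$ ($N{\left(l \right)} = \left(\frac{309}{8} + l\right) \left(\left(-3 + 8\right) + l\right) = \left(\frac{309}{8} + l\right) \left(5 + l\right) = \left(5 + l\right) \left(\frac{309}{8} + l\right)$)
$\left(-43946 - 12159\right) \left(8776 + N{\left(183 \right)}\right) = \left(-43946 - 12159\right) \left(8776 + \left(\frac{1545}{8} + 183^{2} + \frac{349}{8} \cdot 183\right)\right) = - 56105 \left(8776 + \left(\frac{1545}{8} + 33489 + \frac{63867}{8}\right)\right) = - 56105 \left(8776 + \frac{83331}{2}\right) = \left(-56105\right) \frac{100883}{2} = - \frac{5660040715}{2}$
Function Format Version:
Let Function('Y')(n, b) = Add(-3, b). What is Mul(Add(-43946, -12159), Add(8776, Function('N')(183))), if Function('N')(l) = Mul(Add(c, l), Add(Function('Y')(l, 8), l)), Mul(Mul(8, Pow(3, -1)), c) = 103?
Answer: Rational(-5660040715, 2) ≈ -2.8300e+9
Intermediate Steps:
c = Rational(309, 8) (c = Mul(Rational(3, 8), 103) = Rational(309, 8) ≈ 38.625)
Function('N')(l) = Mul(Add(5, l), Add(Rational(309, 8), l)) (Function('N')(l) = Mul(Add(Rational(309, 8), l), Add(Add(-3, 8), l)) = Mul(Add(Rational(309, 8), l), Add(5, l)) = Mul(Add(5, l), Add(Rational(309, 8), l)))
Mul(Add(-43946, -12159), Add(8776, Function('N')(183))) = Mul(Add(-43946, -12159), Add(8776, Add(Rational(1545, 8), Pow(183, 2), Mul(Rational(349, 8), 183)))) = Mul(-56105, Add(8776, Add(Rational(1545, 8), 33489, Rational(63867, 8)))) = Mul(-56105, Add(8776, Rational(83331, 2))) = Mul(-56105, Rational(100883, 2)) = Rational(-5660040715, 2)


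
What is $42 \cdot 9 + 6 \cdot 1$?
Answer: $384$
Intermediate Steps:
$42 \cdot 9 + 6 \cdot 1 = 378 + 6 = 384$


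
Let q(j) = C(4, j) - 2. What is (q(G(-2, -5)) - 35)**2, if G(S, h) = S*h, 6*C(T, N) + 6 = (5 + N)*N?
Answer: 169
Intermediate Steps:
C(T, N) = -1 + N*(5 + N)/6 (C(T, N) = -1 + ((5 + N)*N)/6 = -1 + (N*(5 + N))/6 = -1 + N*(5 + N)/6)
q(j) = -3 + j**2/6 + 5*j/6 (q(j) = (-1 + j**2/6 + 5*j/6) - 2 = -3 + j**2/6 + 5*j/6)
(q(G(-2, -5)) - 35)**2 = ((-3 + (-2*(-5))**2/6 + 5*(-2*(-5))/6) - 35)**2 = ((-3 + (1/6)*10**2 + (5/6)*10) - 35)**2 = ((-3 + (1/6)*100 + 25/3) - 35)**2 = ((-3 + 50/3 + 25/3) - 35)**2 = (22 - 35)**2 = (-13)**2 = 169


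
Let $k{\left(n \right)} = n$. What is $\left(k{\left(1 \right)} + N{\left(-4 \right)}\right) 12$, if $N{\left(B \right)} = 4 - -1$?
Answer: $72$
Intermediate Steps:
$N{\left(B \right)} = 5$ ($N{\left(B \right)} = 4 + 1 = 5$)
$\left(k{\left(1 \right)} + N{\left(-4 \right)}\right) 12 = \left(1 + 5\right) 12 = 6 \cdot 12 = 72$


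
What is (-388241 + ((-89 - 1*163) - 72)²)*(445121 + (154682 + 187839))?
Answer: -223111411130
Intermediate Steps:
(-388241 + ((-89 - 1*163) - 72)²)*(445121 + (154682 + 187839)) = (-388241 + ((-89 - 163) - 72)²)*(445121 + 342521) = (-388241 + (-252 - 72)²)*787642 = (-388241 + (-324)²)*787642 = (-388241 + 104976)*787642 = -283265*787642 = -223111411130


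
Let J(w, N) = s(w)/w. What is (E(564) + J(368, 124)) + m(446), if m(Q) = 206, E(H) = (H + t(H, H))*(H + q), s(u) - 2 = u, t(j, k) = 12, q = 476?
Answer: 110261449/184 ≈ 5.9925e+5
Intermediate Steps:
s(u) = 2 + u
E(H) = (12 + H)*(476 + H) (E(H) = (H + 12)*(H + 476) = (12 + H)*(476 + H))
J(w, N) = (2 + w)/w
(E(564) + J(368, 124)) + m(446) = ((5712 + 564² + 488*564) + (2 + 368)/368) + 206 = ((5712 + 318096 + 275232) + (1/368)*370) + 206 = (599040 + 185/184) + 206 = 110223545/184 + 206 = 110261449/184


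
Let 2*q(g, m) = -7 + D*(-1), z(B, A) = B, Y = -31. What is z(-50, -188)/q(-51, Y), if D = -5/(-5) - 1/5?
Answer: 500/39 ≈ 12.821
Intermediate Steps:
D = 4/5 (D = -5*(-1/5) - 1*1/5 = 1 - 1/5 = 4/5 ≈ 0.80000)
q(g, m) = -39/10 (q(g, m) = (-7 + (4/5)*(-1))/2 = (-7 - 4/5)/2 = (1/2)*(-39/5) = -39/10)
z(-50, -188)/q(-51, Y) = -50/(-39/10) = -50*(-10/39) = 500/39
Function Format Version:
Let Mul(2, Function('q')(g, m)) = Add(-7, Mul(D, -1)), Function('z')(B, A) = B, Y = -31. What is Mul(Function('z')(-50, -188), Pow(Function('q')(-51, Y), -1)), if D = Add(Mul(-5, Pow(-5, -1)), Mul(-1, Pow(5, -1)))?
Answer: Rational(500, 39) ≈ 12.821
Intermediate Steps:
D = Rational(4, 5) (D = Add(Mul(-5, Rational(-1, 5)), Mul(-1, Rational(1, 5))) = Add(1, Rational(-1, 5)) = Rational(4, 5) ≈ 0.80000)
Function('q')(g, m) = Rational(-39, 10) (Function('q')(g, m) = Mul(Rational(1, 2), Add(-7, Mul(Rational(4, 5), -1))) = Mul(Rational(1, 2), Add(-7, Rational(-4, 5))) = Mul(Rational(1, 2), Rational(-39, 5)) = Rational(-39, 10))
Mul(Function('z')(-50, -188), Pow(Function('q')(-51, Y), -1)) = Mul(-50, Pow(Rational(-39, 10), -1)) = Mul(-50, Rational(-10, 39)) = Rational(500, 39)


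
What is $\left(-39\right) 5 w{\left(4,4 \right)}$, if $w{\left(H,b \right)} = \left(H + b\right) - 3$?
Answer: $-975$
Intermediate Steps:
$w{\left(H,b \right)} = -3 + H + b$
$\left(-39\right) 5 w{\left(4,4 \right)} = \left(-39\right) 5 \left(-3 + 4 + 4\right) = \left(-195\right) 5 = -975$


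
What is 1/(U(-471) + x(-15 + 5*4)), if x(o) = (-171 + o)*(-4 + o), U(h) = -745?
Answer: -1/911 ≈ -0.0010977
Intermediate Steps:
1/(U(-471) + x(-15 + 5*4)) = 1/(-745 + (684 + (-15 + 5*4)² - 175*(-15 + 5*4))) = 1/(-745 + (684 + (-15 + 20)² - 175*(-15 + 20))) = 1/(-745 + (684 + 5² - 175*5)) = 1/(-745 + (684 + 25 - 875)) = 1/(-745 - 166) = 1/(-911) = -1/911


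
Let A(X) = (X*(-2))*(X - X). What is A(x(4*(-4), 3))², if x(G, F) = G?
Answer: 0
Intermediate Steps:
A(X) = 0 (A(X) = -2*X*0 = 0)
A(x(4*(-4), 3))² = 0² = 0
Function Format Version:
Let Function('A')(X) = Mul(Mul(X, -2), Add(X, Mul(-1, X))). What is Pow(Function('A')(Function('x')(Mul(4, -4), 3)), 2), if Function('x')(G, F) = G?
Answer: 0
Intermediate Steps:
Function('A')(X) = 0 (Function('A')(X) = Mul(Mul(-2, X), 0) = 0)
Pow(Function('A')(Function('x')(Mul(4, -4), 3)), 2) = Pow(0, 2) = 0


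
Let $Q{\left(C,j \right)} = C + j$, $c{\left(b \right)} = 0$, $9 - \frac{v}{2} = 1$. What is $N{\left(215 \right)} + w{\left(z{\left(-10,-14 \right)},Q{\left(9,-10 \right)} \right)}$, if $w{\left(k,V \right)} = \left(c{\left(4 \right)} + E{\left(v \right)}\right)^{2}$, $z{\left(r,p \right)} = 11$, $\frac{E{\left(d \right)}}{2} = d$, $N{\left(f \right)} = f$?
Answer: $1239$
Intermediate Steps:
$v = 16$ ($v = 18 - 2 = 16$)
$E{\left(d \right)} = 2 d$
$w{\left(k,V \right)} = 1024$ ($w{\left(k,V \right)} = \left(0 + 2 \cdot 16\right)^{2} = \left(0 + 32\right)^{2} = 32^{2} = 1024$)
$N{\left(215 \right)} + w{\left(z{\left(-10,-14 \right)},Q{\left(9,-10 \right)} \right)} = 215 + 1024 = 1239$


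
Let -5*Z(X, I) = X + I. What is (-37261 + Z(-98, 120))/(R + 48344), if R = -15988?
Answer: -186327/161780 ≈ -1.1517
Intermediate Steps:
Z(X, I) = -I/5 - X/5 (Z(X, I) = -(X + I)/5 = -(I + X)/5 = -I/5 - X/5)
(-37261 + Z(-98, 120))/(R + 48344) = (-37261 + (-⅕*120 - ⅕*(-98)))/(-15988 + 48344) = (-37261 + (-24 + 98/5))/32356 = (-37261 - 22/5)*(1/32356) = -186327/5*1/32356 = -186327/161780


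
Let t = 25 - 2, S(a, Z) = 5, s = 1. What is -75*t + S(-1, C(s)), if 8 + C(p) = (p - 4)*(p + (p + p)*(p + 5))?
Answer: -1720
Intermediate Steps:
C(p) = -8 + (-4 + p)*(p + 2*p*(5 + p)) (C(p) = -8 + (p - 4)*(p + (p + p)*(p + 5)) = -8 + (-4 + p)*(p + (2*p)*(5 + p)) = -8 + (-4 + p)*(p + 2*p*(5 + p)))
t = 23
-75*t + S(-1, C(s)) = -75*23 + 5 = -1725 + 5 = -1720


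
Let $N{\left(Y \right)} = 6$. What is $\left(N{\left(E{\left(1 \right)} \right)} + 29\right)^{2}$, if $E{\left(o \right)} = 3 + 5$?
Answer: $1225$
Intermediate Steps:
$E{\left(o \right)} = 8$
$\left(N{\left(E{\left(1 \right)} \right)} + 29\right)^{2} = \left(6 + 29\right)^{2} = 35^{2} = 1225$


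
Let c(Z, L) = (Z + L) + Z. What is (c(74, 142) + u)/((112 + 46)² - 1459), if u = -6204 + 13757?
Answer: 7843/23505 ≈ 0.33367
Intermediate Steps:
c(Z, L) = L + 2*Z (c(Z, L) = (L + Z) + Z = L + 2*Z)
u = 7553
(c(74, 142) + u)/((112 + 46)² - 1459) = ((142 + 2*74) + 7553)/((112 + 46)² - 1459) = ((142 + 148) + 7553)/(158² - 1459) = (290 + 7553)/(24964 - 1459) = 7843/23505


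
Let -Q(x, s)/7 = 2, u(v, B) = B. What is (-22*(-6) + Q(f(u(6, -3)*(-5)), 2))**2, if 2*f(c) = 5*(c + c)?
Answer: 13924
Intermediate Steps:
f(c) = 5*c (f(c) = (5*(c + c))/2 = (5*(2*c))/2 = (10*c)/2 = 5*c)
Q(x, s) = -14 (Q(x, s) = -7*2 = -14)
(-22*(-6) + Q(f(u(6, -3)*(-5)), 2))**2 = (-22*(-6) - 14)**2 = (132 - 14)**2 = 118**2 = 13924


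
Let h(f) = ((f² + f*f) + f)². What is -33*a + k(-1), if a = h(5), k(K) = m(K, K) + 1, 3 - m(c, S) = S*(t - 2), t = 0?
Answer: -99823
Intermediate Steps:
m(c, S) = 3 + 2*S (m(c, S) = 3 - S*(0 - 2) = 3 - S*(-2) = 3 - (-2)*S = 3 + 2*S)
k(K) = 4 + 2*K (k(K) = (3 + 2*K) + 1 = 4 + 2*K)
h(f) = (f + 2*f²)² (h(f) = ((f² + f²) + f)² = (2*f² + f)² = (f + 2*f²)²)
a = 3025 (a = 5²*(1 + 2*5)² = 25*(1 + 10)² = 25*11² = 25*121 = 3025)
-33*a + k(-1) = -33*3025 + (4 + 2*(-1)) = -99825 + (4 - 2) = -99825 + 2 = -99823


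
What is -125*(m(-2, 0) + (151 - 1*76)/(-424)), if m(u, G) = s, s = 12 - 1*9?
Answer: -149625/424 ≈ -352.89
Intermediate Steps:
s = 3 (s = 12 - 9 = 3)
m(u, G) = 3
-125*(m(-2, 0) + (151 - 1*76)/(-424)) = -125*(3 + (151 - 1*76)/(-424)) = -125*(3 + (151 - 76)*(-1/424)) = -125*(3 + 75*(-1/424)) = -125*(3 - 75/424) = -125*1197/424 = -149625/424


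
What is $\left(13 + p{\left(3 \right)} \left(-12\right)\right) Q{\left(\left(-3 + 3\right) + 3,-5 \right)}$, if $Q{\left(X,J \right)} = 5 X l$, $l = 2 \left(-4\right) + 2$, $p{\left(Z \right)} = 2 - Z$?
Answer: $-2250$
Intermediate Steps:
$l = -6$ ($l = -8 + 2 = -6$)
$Q{\left(X,J \right)} = - 30 X$ ($Q{\left(X,J \right)} = 5 X \left(-6\right) = - 30 X$)
$\left(13 + p{\left(3 \right)} \left(-12\right)\right) Q{\left(\left(-3 + 3\right) + 3,-5 \right)} = \left(13 + \left(2 - 3\right) \left(-12\right)\right) \left(- 30 \left(\left(-3 + 3\right) + 3\right)\right) = \left(13 + \left(2 - 3\right) \left(-12\right)\right) \left(- 30 \left(0 + 3\right)\right) = \left(13 - -12\right) \left(\left(-30\right) 3\right) = \left(13 + 12\right) \left(-90\right) = 25 \left(-90\right) = -2250$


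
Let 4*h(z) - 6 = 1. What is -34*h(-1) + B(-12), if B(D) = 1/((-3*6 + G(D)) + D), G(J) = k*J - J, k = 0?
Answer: -536/9 ≈ -59.556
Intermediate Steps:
h(z) = 7/4 (h(z) = 3/2 + (¼)*1 = 3/2 + ¼ = 7/4)
G(J) = -J (G(J) = 0*J - J = 0 - J = -J)
B(D) = -1/18 (B(D) = 1/((-3*6 - D) + D) = 1/((-18 - D) + D) = 1/(-18) = -1/18)
-34*h(-1) + B(-12) = -34*7/4 - 1/18 = -119/2 - 1/18 = -536/9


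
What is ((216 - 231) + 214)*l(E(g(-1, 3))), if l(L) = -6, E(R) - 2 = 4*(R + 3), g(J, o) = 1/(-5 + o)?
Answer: -1194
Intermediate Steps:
E(R) = 14 + 4*R (E(R) = 2 + 4*(R + 3) = 2 + 4*(3 + R) = 2 + (12 + 4*R) = 14 + 4*R)
((216 - 231) + 214)*l(E(g(-1, 3))) = ((216 - 231) + 214)*(-6) = (-15 + 214)*(-6) = 199*(-6) = -1194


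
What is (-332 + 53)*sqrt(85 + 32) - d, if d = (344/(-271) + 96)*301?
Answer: -7727272/271 - 837*sqrt(13) ≈ -31532.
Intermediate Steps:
d = 7727272/271 (d = (344*(-1/271) + 96)*301 = (-344/271 + 96)*301 = (25672/271)*301 = 7727272/271 ≈ 28514.)
(-332 + 53)*sqrt(85 + 32) - d = (-332 + 53)*sqrt(85 + 32) - 1*7727272/271 = -837*sqrt(13) - 7727272/271 = -7727272/271 - 837*sqrt(13)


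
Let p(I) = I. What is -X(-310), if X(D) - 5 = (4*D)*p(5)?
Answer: 6195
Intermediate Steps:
X(D) = 5 + 20*D (X(D) = 5 + (4*D)*5 = 5 + 20*D)
-X(-310) = -(5 + 20*(-310)) = -(5 - 6200) = -1*(-6195) = 6195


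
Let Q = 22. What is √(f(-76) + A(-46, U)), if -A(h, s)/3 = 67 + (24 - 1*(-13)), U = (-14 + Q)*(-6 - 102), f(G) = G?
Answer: 2*I*√97 ≈ 19.698*I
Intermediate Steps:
U = -864 (U = (-14 + 22)*(-6 - 102) = 8*(-108) = -864)
A(h, s) = -312 (A(h, s) = -3*(67 + (24 - 1*(-13))) = -3*(67 + (24 + 13)) = -3*(67 + 37) = -3*104 = -312)
√(f(-76) + A(-46, U)) = √(-76 - 312) = √(-388) = 2*I*√97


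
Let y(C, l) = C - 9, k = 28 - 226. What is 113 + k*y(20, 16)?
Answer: -2065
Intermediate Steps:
k = -198
y(C, l) = -9 + C
113 + k*y(20, 16) = 113 - 198*(-9 + 20) = 113 - 198*11 = 113 - 2178 = -2065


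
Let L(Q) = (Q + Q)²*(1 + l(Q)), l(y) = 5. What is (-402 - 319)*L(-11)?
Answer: -2093784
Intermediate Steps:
L(Q) = 24*Q² (L(Q) = (Q + Q)²*(1 + 5) = (2*Q)²*6 = (4*Q²)*6 = 24*Q²)
(-402 - 319)*L(-11) = (-402 - 319)*(24*(-11)²) = -17304*121 = -721*2904 = -2093784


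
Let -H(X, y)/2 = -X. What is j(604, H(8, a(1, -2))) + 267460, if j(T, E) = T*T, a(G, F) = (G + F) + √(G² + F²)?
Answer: 632276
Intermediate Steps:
a(G, F) = F + G + √(F² + G²) (a(G, F) = (F + G) + √(F² + G²) = F + G + √(F² + G²))
H(X, y) = 2*X (H(X, y) = -(-2)*X = 2*X)
j(T, E) = T²
j(604, H(8, a(1, -2))) + 267460 = 604² + 267460 = 364816 + 267460 = 632276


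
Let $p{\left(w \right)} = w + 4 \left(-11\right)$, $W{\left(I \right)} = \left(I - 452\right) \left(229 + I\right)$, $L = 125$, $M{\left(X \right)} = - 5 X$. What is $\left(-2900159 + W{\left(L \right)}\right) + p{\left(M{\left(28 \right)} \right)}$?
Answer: $-3016101$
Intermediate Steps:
$W{\left(I \right)} = \left(-452 + I\right) \left(229 + I\right)$
$p{\left(w \right)} = -44 + w$ ($p{\left(w \right)} = w - 44 = -44 + w$)
$\left(-2900159 + W{\left(L \right)}\right) + p{\left(M{\left(28 \right)} \right)} = \left(-2900159 - \left(131383 - 15625\right)\right) - 184 = \left(-2900159 - 115758\right) - 184 = -3015917 - 184 = -3016101$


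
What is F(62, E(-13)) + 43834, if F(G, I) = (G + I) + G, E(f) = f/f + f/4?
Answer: 175823/4 ≈ 43956.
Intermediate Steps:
E(f) = 1 + f/4 (E(f) = 1 + f*(1/4) = 1 + f/4)
F(G, I) = I + 2*G
F(62, E(-13)) + 43834 = ((1 + (1/4)*(-13)) + 2*62) + 43834 = ((1 - 13/4) + 124) + 43834 = (-9/4 + 124) + 43834 = 487/4 + 43834 = 175823/4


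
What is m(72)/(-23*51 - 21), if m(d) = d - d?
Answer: 0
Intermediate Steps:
m(d) = 0
m(72)/(-23*51 - 21) = 0/(-23*51 - 21) = 0/(-1173 - 21) = 0/(-1194) = 0*(-1/1194) = 0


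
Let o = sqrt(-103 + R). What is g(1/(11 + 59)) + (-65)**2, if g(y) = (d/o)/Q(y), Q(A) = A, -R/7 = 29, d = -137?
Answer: 4225 + 4795*I*sqrt(34)/51 ≈ 4225.0 + 548.22*I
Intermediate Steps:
R = -203 (R = -7*29 = -203)
o = 3*I*sqrt(34) (o = sqrt(-103 - 203) = sqrt(-306) = 3*I*sqrt(34) ≈ 17.493*I)
g(y) = 137*I*sqrt(34)/(102*y) (g(y) = (-137*(-I*sqrt(34)/102))/y = (-(-137)*I*sqrt(34)/102)/y = (137*I*sqrt(34)/102)/y = 137*I*sqrt(34)/(102*y))
g(1/(11 + 59)) + (-65)**2 = 137*I*sqrt(34)/(102*(1/(11 + 59))) + (-65)**2 = 137*I*sqrt(34)/(102*(1/70)) + 4225 = (137/102)*I*sqrt(34)*70 + 4225 = 4795*I*sqrt(34)/51 + 4225 = 4225 + 4795*I*sqrt(34)/51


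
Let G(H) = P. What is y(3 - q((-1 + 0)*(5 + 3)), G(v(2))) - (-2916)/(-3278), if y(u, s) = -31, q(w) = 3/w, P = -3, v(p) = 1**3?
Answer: -52267/1639 ≈ -31.890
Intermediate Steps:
v(p) = 1
G(H) = -3
y(3 - q((-1 + 0)*(5 + 3)), G(v(2))) - (-2916)/(-3278) = -31 - (-2916)/(-3278) = -31 - (-2916)*(-1)/3278 = -31 - 1*1458/1639 = -31 - 1458/1639 = -52267/1639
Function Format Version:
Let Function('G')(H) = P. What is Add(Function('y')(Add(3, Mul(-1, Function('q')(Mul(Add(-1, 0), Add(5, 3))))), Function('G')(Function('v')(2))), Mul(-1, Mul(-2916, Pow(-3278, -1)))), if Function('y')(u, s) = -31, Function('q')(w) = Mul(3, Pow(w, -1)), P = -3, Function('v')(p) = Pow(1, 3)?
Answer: Rational(-52267, 1639) ≈ -31.890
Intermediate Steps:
Function('v')(p) = 1
Function('G')(H) = -3
Add(Function('y')(Add(3, Mul(-1, Function('q')(Mul(Add(-1, 0), Add(5, 3))))), Function('G')(Function('v')(2))), Mul(-1, Mul(-2916, Pow(-3278, -1)))) = Add(-31, Mul(-1, Mul(-2916, Pow(-3278, -1)))) = Add(-31, Mul(-1, Mul(-2916, Rational(-1, 3278)))) = Add(-31, Mul(-1, Rational(1458, 1639))) = Add(-31, Rational(-1458, 1639)) = Rational(-52267, 1639)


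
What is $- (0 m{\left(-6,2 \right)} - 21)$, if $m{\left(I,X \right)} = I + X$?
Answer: $21$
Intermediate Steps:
$- (0 m{\left(-6,2 \right)} - 21) = - (0 \left(-6 + 2\right) - 21) = - (0 \left(-4\right) - 21) = - (0 - 21) = \left(-1\right) \left(-21\right) = 21$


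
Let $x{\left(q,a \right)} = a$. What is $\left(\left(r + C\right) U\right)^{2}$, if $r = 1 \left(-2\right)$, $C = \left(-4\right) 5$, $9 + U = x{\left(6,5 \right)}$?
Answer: $7744$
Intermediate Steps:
$U = -4$ ($U = -9 + 5 = -4$)
$C = -20$
$r = -2$
$\left(\left(r + C\right) U\right)^{2} = \left(\left(-2 - 20\right) \left(-4\right)\right)^{2} = \left(\left(-22\right) \left(-4\right)\right)^{2} = 88^{2} = 7744$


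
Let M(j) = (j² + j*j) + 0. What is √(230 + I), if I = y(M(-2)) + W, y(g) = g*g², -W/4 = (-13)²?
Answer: √66 ≈ 8.1240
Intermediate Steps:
W = -676 (W = -4*(-13)² = -4*169 = -676)
M(j) = 2*j² (M(j) = (j² + j²) + 0 = 2*j² + 0 = 2*j²)
y(g) = g³
I = -164 (I = (2*(-2)²)³ - 676 = (2*4)³ - 676 = 8³ - 676 = 512 - 676 = -164)
√(230 + I) = √(230 - 164) = √66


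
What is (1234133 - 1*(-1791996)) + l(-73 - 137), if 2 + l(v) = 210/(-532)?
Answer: 114992811/38 ≈ 3.0261e+6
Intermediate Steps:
l(v) = -91/38 (l(v) = -2 + 210/(-532) = -2 + 210*(-1/532) = -2 - 15/38 = -91/38)
(1234133 - 1*(-1791996)) + l(-73 - 137) = (1234133 - 1*(-1791996)) - 91/38 = (1234133 + 1791996) - 91/38 = 3026129 - 91/38 = 114992811/38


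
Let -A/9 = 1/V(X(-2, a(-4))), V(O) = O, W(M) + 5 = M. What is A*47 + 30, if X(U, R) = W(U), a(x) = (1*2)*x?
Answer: 633/7 ≈ 90.429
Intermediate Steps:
W(M) = -5 + M
a(x) = 2*x
X(U, R) = -5 + U
A = 9/7 (A = -9/(-5 - 2) = -9/(-7) = -9*(-1/7) = 9/7 ≈ 1.2857)
A*47 + 30 = (9/7)*47 + 30 = 423/7 + 30 = 633/7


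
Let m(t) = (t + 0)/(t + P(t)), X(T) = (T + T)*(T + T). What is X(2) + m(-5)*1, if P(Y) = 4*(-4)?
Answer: 341/21 ≈ 16.238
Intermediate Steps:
P(Y) = -16
X(T) = 4*T² (X(T) = (2*T)*(2*T) = 4*T²)
m(t) = t/(-16 + t) (m(t) = (t + 0)/(t - 16) = t/(-16 + t))
X(2) + m(-5)*1 = 4*2² - 5/(-16 - 5)*1 = 4*4 - 5/(-21)*1 = 16 - 5*(-1/21)*1 = 16 + (5/21)*1 = 16 + 5/21 = 341/21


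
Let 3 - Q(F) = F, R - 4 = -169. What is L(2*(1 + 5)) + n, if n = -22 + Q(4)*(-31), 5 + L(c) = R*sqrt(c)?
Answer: 4 - 330*sqrt(3) ≈ -567.58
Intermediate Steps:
R = -165 (R = 4 - 169 = -165)
Q(F) = 3 - F
L(c) = -5 - 165*sqrt(c)
n = 9 (n = -22 + (3 - 1*4)*(-31) = -22 + (3 - 4)*(-31) = -22 - 1*(-31) = -22 + 31 = 9)
L(2*(1 + 5)) + n = (-5 - 165*sqrt(2)*sqrt(1 + 5)) + 9 = (-5 - 165*2*sqrt(3)) + 9 = (-5 - 330*sqrt(3)) + 9 = 4 - 330*sqrt(3)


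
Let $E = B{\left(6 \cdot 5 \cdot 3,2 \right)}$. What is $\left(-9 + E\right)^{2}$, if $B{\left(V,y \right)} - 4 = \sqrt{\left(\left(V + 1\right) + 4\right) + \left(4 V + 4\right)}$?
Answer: $484 - 30 \sqrt{51} \approx 269.76$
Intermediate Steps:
$B{\left(V,y \right)} = 4 + \sqrt{9 + 5 V}$ ($B{\left(V,y \right)} = 4 + \sqrt{\left(\left(V + 1\right) + 4\right) + \left(4 V + 4\right)} = 4 + \sqrt{\left(\left(1 + V\right) + 4\right) + \left(4 + 4 V\right)} = 4 + \sqrt{\left(5 + V\right) + \left(4 + 4 V\right)} = 4 + \sqrt{9 + 5 V}$)
$E = 4 + 3 \sqrt{51}$ ($E = 4 + \sqrt{9 + 5 \cdot 6 \cdot 5 \cdot 3} = 4 + \sqrt{9 + 5 \cdot 30 \cdot 3} = 4 + \sqrt{9 + 5 \cdot 90} = 4 + \sqrt{9 + 450} = 4 + \sqrt{459} = 4 + 3 \sqrt{51} \approx 25.424$)
$\left(-9 + E\right)^{2} = \left(-9 + \left(4 + 3 \sqrt{51}\right)\right)^{2} = \left(-5 + 3 \sqrt{51}\right)^{2}$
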